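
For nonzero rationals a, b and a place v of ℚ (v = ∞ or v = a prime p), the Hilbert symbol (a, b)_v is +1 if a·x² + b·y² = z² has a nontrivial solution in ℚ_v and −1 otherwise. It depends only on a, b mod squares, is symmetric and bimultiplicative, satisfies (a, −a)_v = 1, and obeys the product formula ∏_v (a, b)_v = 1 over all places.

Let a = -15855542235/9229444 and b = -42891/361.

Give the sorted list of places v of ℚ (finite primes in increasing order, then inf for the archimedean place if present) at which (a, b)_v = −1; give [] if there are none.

[17, inf]

(a, b) ≡ (-3315, -51) mod (ℚ^×)²; places V = {2, 3, 5, 7, 13, 17, 19, 29, 31, ∞}.
(a,b)_2: α=-2, β=0; u≡5, v≡5 (mod 8); ε(u)ε(v)=0·0, αω(v)=-2·1, βω(u)=0·1; sum ≡ 0  ⇒  +1.
(a,b)_5: α=1, u≡2; β=0, v≡4 (mod 5); (2|5)=-1, (4|5)=+1; sign (−1)^0·-1^0·+1^1 = +1.
(a,b)_3: α=15, u≡2; β=1, v≡1 (mod 3); (2|3)=-1, (1|3)=+1; sign (−1)^1·-1^1·+1^15 = +1.
(a,b)_19: α=0, u≡10; β=-2, v≡11 (mod 19); (10|19)=-1, (11|19)=+1; sign (−1)^0·-1^-2·+1^0 = +1.
(a,b)_13: α=1, u≡2; β=0, v≡10 (mod 13); (2|13)=-1, (10|13)=+1; sign (−1)^0·-1^0·+1^1 = +1.
(a,b)_∞: sgn(-3315)=−, sgn(-51)=−, so -1.
(a,b)_7: α=-4, u≡6; β=0, v≡3 (mod 7); (6|7)=-1, (3|7)=-1; sign (−1)^0·-1^0·-1^-4 = +1.
(a,b)_29: α=0, u≡28; β=2, v≡5 (mod 29); (28|29)=+1, (5|29)=+1; sign (−1)^0·+1^2·+1^0 = +1.
(a,b)_31: α=-2, u≡7; β=0, v≡27 (mod 31); (7|31)=+1, (27|31)=-1; sign (−1)^0·+1^0·-1^-2 = +1.
(a,b)_17: α=1, u≡15; β=1, v≡11 (mod 17); (15|17)=+1, (11|17)=-1; sign (−1)^0·+1^1·-1^1 = -1.
Ram(-3315, -51) = {17, ∞}; no ℚ_17-point on the conic.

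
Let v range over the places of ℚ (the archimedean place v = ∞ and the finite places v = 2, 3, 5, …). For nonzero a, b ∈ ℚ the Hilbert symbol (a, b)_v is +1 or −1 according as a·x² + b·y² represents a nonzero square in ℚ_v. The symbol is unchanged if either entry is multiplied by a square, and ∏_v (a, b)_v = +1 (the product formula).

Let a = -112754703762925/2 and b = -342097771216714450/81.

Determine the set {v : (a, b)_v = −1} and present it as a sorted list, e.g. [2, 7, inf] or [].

(a, b) ≡ (-79994, -88642) mod (ℚ^×)²; places V = {2, 3, 5, 7, 23, 37, 41, 47, ∞}.
(a,b)_2: α=-1, β=1; u≡3, v≡7 (mod 8); ε(u)ε(v)=1·1, αω(v)=-1·0, βω(u)=1·1; sum ≡ 0  ⇒  +1.
(a,b)_3: α=0, u≡1; β=-4, v≡2 (mod 3); (1|3)=+1, (2|3)=-1; sign (−1)^0·+1^-4·-1^0 = +1.
(a,b)_47: α=1, u≡25; β=1, v≡41 (mod 47); (25|47)=+1, (41|47)=-1; sign (−1)^1·+1^1·-1^1 = +1.
(a,b)_37: α=3, u≡3; β=4, v≡28 (mod 37); (3|37)=+1, (28|37)=+1; sign (−1)^0·+1^4·+1^3 = +1.
(a,b)_23: α=1, u≡4; β=1, v≡14 (mod 23); (4|23)=+1, (14|23)=-1; sign (−1)^1·+1^1·-1^1 = +1.
(a,b)_∞: sgn(-79994)=−, sgn(-88642)=−, so -1.
(a,b)_41: α=2, u≡19; β=3, v≡17 (mod 41); (19|41)=-1, (17|41)=-1; sign (−1)^0·-1^3·-1^2 = -1.
(a,b)_7: α=2, u≡1; β=2, v≡5 (mod 7); (1|7)=+1, (5|7)=-1; sign (−1)^0·+1^2·-1^2 = +1.
(a,b)_5: α=2, u≡4; β=2, v≡2 (mod 5); (4|5)=+1, (2|5)=-1; sign (−1)^0·+1^2·-1^2 = +1.
(-79994, -88642 / ℚ) ramifies at {41, ∞}: a division algebra.

[41, inf]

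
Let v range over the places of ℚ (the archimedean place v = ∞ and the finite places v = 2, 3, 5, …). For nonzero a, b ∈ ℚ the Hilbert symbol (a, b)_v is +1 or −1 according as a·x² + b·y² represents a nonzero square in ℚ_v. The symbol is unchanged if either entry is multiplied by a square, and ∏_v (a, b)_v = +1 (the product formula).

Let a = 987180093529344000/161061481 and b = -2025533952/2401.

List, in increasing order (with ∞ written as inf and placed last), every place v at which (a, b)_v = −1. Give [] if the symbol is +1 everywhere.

Mod squares: a ≡ 4290, b ≡ -2. Check v ∈ {∞, 2, 3, 5, 7, 11, 13, 17, 37}.
v=2: v_2(a)=11, v_2(b)=9; units ≡ 1, 7 (mod 8); ε·ε+αω+βω = 0·1+11·0+9·0 ≡ 0  ⇒  (a,b)_2 = +1.
v=17: a=17^2·(≡3), b=17^2·(≡15) mod 17; (3|17)=-1, (15|17)=+1; (−1)^{2·2·8}·(-1)^2·(+1)^2 = +1.
v=11: a=11^3·(≡5), b=11^0·(≡3) mod 11; (5|11)=+1, (3|11)=+1; (−1)^{3·0·5}·(+1)^0·(+1)^3 = +1.
v=3: a=3^3·(≡2), b=3^4·(≡1) mod 3; (2|3)=-1, (1|3)=+1; (−1)^{3·4·1}·(-1)^4·(+1)^3 = +1.
v=∞: 4290 > 0 and -2 < 0  ⇒  (a,b)_∞ = +1.
v=5: a=5^3·(≡2), b=5^0·(≡3) mod 5; (2|5)=-1, (3|5)=-1; (−1)^{3·0·2}·(-1)^0·(-1)^3 = -1.
v=7: a=7^-6·(≡5), b=7^-4·(≡6) mod 7; (5|7)=-1, (6|7)=-1; (−1)^{-6·-4·3}·(-1)^-4·(-1)^-6 = +1.
v=13: a=13^5·(≡11), b=13^2·(≡8) mod 13; (11|13)=-1, (8|13)=-1; (−1)^{5·2·6}·(-1)^2·(-1)^5 = -1.
v=37: a=37^-2·(≡18), b=37^0·(≡8) mod 37; (18|37)=-1, (8|37)=-1; (−1)^{-2·0·18}·(-1)^0·(-1)^-2 = +1.
Ram(4290, -2) = {5, 13}; no ℚ_5-point on the conic.

[5, 13]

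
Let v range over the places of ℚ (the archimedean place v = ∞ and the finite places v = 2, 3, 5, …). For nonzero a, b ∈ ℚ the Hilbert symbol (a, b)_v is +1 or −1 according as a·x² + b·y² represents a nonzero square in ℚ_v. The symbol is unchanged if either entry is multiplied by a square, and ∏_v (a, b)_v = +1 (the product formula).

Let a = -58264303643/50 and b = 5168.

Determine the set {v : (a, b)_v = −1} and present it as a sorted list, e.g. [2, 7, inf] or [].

Mod squares: a ≡ -3094, b ≡ 323. Check v ∈ {∞, 2, 5, 7, 13, 17, 19}.
v=∞: -3094 < 0 and 323 > 0  ⇒  (a,b)_∞ = +1.
v=2: v_2(a)=-1, v_2(b)=4; units ≡ 5, 3 (mod 8); ε·ε+αω+βω = 0·1+-1·1+4·1 ≡ 1  ⇒  (a,b)_2 = -1.
v=13: a=13^1·(≡1), b=13^0·(≡7) mod 13; (1|13)=+1, (7|13)=-1; (−1)^{1·0·6}·(+1)^0·(-1)^1 = -1.
v=7: a=7^1·(≡5), b=7^0·(≡2) mod 7; (5|7)=-1, (2|7)=+1; (−1)^{1·0·3}·(-1)^0·(+1)^1 = +1.
v=17: a=17^3·(≡11), b=17^1·(≡15) mod 17; (11|17)=-1, (15|17)=+1; (−1)^{3·1·8}·(-1)^1·(+1)^3 = -1.
v=19: a=19^4·(≡10), b=19^1·(≡6) mod 19; (10|19)=-1, (6|19)=+1; (−1)^{4·1·9}·(-1)^1·(+1)^4 = -1.
v=5: a=5^-2·(≡1), b=5^0·(≡3) mod 5; (1|5)=+1, (3|5)=-1; (−1)^{-2·0·2}·(+1)^0·(-1)^-2 = +1.
Ram(-3094, 323) = {2, 13, 17, 19}; no ℚ_2-point on the conic.

[2, 13, 17, 19]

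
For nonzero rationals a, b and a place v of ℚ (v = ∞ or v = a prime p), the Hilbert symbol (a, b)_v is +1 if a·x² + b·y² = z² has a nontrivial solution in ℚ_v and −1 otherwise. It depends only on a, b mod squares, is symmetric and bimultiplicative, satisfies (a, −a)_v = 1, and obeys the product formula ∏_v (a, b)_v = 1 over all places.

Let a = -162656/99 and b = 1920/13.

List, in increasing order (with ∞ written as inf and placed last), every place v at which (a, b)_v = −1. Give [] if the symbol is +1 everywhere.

[3, 23]

(a, b) ≡ (-111826, 390) mod (ℚ^×)²; places V = {2, 3, 5, 11, 13, 17, 23, ∞}.
(a,b)_17: α=1, u≡16; β=0, v≡13 (mod 17); (16|17)=+1, (13|17)=+1; sign (−1)^0·+1^0·+1^1 = +1.
(a,b)_2: α=5, β=7; u≡7, v≡3 (mod 8); ε(u)ε(v)=1·1, αω(v)=5·1, βω(u)=7·0; sum ≡ 0  ⇒  +1.
(a,b)_∞: sgn(-111826)=−, sgn(390)=+, so +1.
(a,b)_11: α=-1, u≡5; β=0, v≡3 (mod 11); (5|11)=+1, (3|11)=+1; sign (−1)^0·+1^0·+1^-1 = +1.
(a,b)_5: α=0, u≡1; β=1, v≡3 (mod 5); (1|5)=+1, (3|5)=-1; sign (−1)^0·+1^1·-1^0 = +1.
(a,b)_23: α=1, u≡5; β=0, v≡15 (mod 23); (5|23)=-1, (15|23)=-1; sign (−1)^0·-1^0·-1^1 = -1.
(a,b)_3: α=-2, u≡2; β=1, v≡1 (mod 3); (2|3)=-1, (1|3)=+1; sign (−1)^0·-1^1·+1^-2 = -1.
(a,b)_13: α=1, u≡9; β=-1, v≡9 (mod 13); (9|13)=+1, (9|13)=+1; sign (−1)^0·+1^-1·+1^1 = +1.
|Ram(-111826, 390)| = 2, even; anisotropic at {3, 23}.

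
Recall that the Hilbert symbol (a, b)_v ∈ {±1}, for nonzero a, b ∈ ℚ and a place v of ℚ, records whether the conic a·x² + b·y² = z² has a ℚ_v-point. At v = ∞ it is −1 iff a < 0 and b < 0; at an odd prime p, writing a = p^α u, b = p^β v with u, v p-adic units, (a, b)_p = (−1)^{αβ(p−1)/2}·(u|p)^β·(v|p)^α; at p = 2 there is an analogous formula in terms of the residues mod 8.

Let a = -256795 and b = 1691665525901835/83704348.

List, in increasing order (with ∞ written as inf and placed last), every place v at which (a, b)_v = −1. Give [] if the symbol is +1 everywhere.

(a, b) ≡ (-256795, 189805) mod (ℚ^×)²; places V = {2, 3, 5, 7, 11, 13, 17, 19, 23, 29, ∞}.
(a,b)_5: α=1, u≡1; β=1, v≡4 (mod 5); (1|5)=+1, (4|5)=+1; sign (−1)^0·+1^1·+1^1 = +1.
(a,b)_11: α=1, u≡8; β=3, v≡10 (mod 11); (8|11)=-1, (10|11)=-1; sign (−1)^1·-1^3·-1^1 = -1.
(a,b)_23: α=1, u≡13; β=0, v≡13 (mod 23); (13|23)=+1, (13|23)=+1; sign (−1)^0·+1^0·+1^1 = +1.
(a,b)_29: α=1, u≡19; β=5, v≡1 (mod 29); (19|29)=-1, (1|29)=+1; sign (−1)^0·-1^5·+1^1 = -1.
(a,b)_13: α=0, u≡7; β=-2, v≡11 (mod 13); (7|13)=-1, (11|13)=-1; sign (−1)^0·-1^-2·-1^0 = +1.
(a,b)_19: α=0, u≡9; β=-2, v≡12 (mod 19); (9|19)=+1, (12|19)=-1; sign (−1)^0·+1^-2·-1^0 = +1.
(a,b)_∞: sgn(-256795)=−, sgn(189805)=+, so +1.
(a,b)_17: α=0, u≡7; β=1, v≡1 (mod 17); (7|17)=-1, (1|17)=+1; sign (−1)^0·-1^1·+1^0 = -1.
(a,b)_2: α=0, β=-2; u≡5, v≡5 (mod 8); ε(u)ε(v)=0·0, αω(v)=0·1, βω(u)=-2·1; sum ≡ 0  ⇒  +1.
(a,b)_3: α=0, u≡2; β=6, v≡1 (mod 3); (2|3)=-1, (1|3)=+1; sign (−1)^0·-1^6·+1^0 = +1.
(a,b)_7: α=1, u≡2; β=-3, v≡4 (mod 7); (2|7)=+1, (4|7)=+1; sign (−1)^1·+1^-3·+1^1 = -1.
Ram(-256795, 189805) = {7, 11, 17, 29}; no ℚ_7-point on the conic.

[7, 11, 17, 29]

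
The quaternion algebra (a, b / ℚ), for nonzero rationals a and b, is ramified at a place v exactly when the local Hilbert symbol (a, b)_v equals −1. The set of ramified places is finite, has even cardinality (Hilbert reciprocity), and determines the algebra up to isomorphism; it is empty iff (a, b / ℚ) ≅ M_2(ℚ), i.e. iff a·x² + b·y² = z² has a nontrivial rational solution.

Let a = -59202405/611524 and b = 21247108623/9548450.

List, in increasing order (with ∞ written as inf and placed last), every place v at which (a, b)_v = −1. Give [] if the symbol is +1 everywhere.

[13, 17]

Mod squares: a ≡ -5, b ≡ 1326. Check v ∈ {∞, 2, 3, 5, 13, 17, 19, 23, 31, 37}.
v=17: a=17^-2·(≡14), b=17^3·(≡14) mod 17; (14|17)=-1, (14|17)=-1; (−1)^{-2·3·8}·(-1)^3·(-1)^-2 = -1.
v=3: a=3^2·(≡1), b=3^5·(≡1) mod 3; (1|3)=+1, (1|3)=+1; (−1)^{2·5·1}·(+1)^5·(+1)^2 = +1.
v=31: a=31^2·(≡3), b=31^0·(≡15) mod 31; (3|31)=-1, (15|31)=-1; (−1)^{2·0·15}·(-1)^0·(-1)^2 = +1.
v=2: v_2(a)=-2, v_2(b)=-1; units ≡ 3, 7 (mod 8); ε·ε+αω+βω = 1·1+-2·0+-1·1 ≡ 0  ⇒  (a,b)_2 = +1.
v=37: a=37^2·(≡24), b=37^2·(≡23) mod 37; (24|37)=-1, (23|37)=-1; (−1)^{2·2·18}·(-1)^2·(-1)^2 = +1.
v=13: a=13^0·(≡6), b=13^1·(≡8) mod 13; (6|13)=-1, (8|13)=-1; (−1)^{0·1·6}·(-1)^1·(-1)^0 = -1.
v=19: a=19^0·(≡2), b=19^-2·(≡18) mod 19; (2|19)=-1, (18|19)=-1; (−1)^{0·-2·9}·(-1)^-2·(-1)^0 = +1.
v=5: a=5^1·(≡1), b=5^-2·(≡1) mod 5; (1|5)=+1, (1|5)=+1; (−1)^{1·-2·2}·(+1)^-2·(+1)^1 = +1.
v=23: a=23^-2·(≡13), b=23^-2·(≡21) mod 23; (13|23)=+1, (21|23)=-1; (−1)^{-2·-2·11}·(+1)^-2·(-1)^-2 = +1.
v=∞: -5 < 0 and 1326 > 0  ⇒  (a,b)_∞ = +1.
(-5, 1326 / ℚ) ramifies at {13, 17}: a division algebra.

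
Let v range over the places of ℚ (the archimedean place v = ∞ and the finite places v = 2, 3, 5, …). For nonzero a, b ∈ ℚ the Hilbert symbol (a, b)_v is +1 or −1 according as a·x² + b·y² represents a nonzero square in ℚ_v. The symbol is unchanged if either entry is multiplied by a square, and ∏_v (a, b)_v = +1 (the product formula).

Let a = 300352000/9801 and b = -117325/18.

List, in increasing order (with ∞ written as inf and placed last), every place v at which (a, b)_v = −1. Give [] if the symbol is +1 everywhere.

[2, 13]

Mod squares: a ≡ 130, b ≡ -26. Check v ∈ {∞, 2, 3, 5, 11, 13, 19}.
v=∞: 130 > 0 and -26 < 0  ⇒  (a,b)_∞ = +1.
v=13: a=13^1·(≡3), b=13^1·(≡2) mod 13; (3|13)=+1, (2|13)=-1; (−1)^{1·1·6}·(+1)^1·(-1)^1 = -1.
v=2: v_2(a)=9, v_2(b)=-1; units ≡ 1, 3 (mod 8); ε·ε+αω+βω = 0·1+9·1+-1·0 ≡ 1  ⇒  (a,b)_2 = -1.
v=11: a=11^-2·(≡9), b=11^0·(≡8) mod 11; (9|11)=+1, (8|11)=-1; (−1)^{-2·0·5}·(+1)^0·(-1)^-2 = +1.
v=5: a=5^3·(≡1), b=5^2·(≡4) mod 5; (1|5)=+1, (4|5)=+1; (−1)^{3·2·2}·(+1)^2·(+1)^3 = +1.
v=3: a=3^-4·(≡1), b=3^-2·(≡1) mod 3; (1|3)=+1, (1|3)=+1; (−1)^{-4·-2·1}·(+1)^-2·(+1)^-4 = +1.
v=19: a=19^2·(≡16), b=19^2·(≡2) mod 19; (16|19)=+1, (2|19)=-1; (−1)^{2·2·9}·(+1)^2·(-1)^2 = +1.
|Ram(130, -26)| = 2, even; anisotropic at {2, 13}.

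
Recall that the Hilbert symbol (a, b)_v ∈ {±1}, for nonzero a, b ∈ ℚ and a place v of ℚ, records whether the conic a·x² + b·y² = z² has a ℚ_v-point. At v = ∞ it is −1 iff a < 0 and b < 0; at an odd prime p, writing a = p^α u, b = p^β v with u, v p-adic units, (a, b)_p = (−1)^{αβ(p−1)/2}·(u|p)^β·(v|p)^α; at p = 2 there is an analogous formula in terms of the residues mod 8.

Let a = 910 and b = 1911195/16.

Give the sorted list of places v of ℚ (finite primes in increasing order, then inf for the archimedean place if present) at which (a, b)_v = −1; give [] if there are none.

Mod squares: a ≡ 910, b ≡ 195. Check v ∈ {∞, 2, 3, 5, 7, 11, 13}.
v=2: v_2(a)=1, v_2(b)=-4; units ≡ 7, 3 (mod 8); ε·ε+αω+βω = 1·1+1·1+-4·0 ≡ 0  ⇒  (a,b)_2 = +1.
v=∞: 910 > 0 and 195 > 0  ⇒  (a,b)_∞ = +1.
v=5: a=5^1·(≡2), b=5^1·(≡4) mod 5; (2|5)=-1, (4|5)=+1; (−1)^{1·1·2}·(-1)^1·(+1)^1 = -1.
v=3: a=3^0·(≡1), b=3^5·(≡2) mod 3; (1|3)=+1, (2|3)=-1; (−1)^{0·5·1}·(+1)^5·(-1)^0 = +1.
v=7: a=7^1·(≡4), b=7^0·(≡3) mod 7; (4|7)=+1, (3|7)=-1; (−1)^{1·0·3}·(+1)^0·(-1)^1 = -1.
v=11: a=11^0·(≡8), b=11^2·(≡2) mod 11; (8|11)=-1, (2|11)=-1; (−1)^{0·2·5}·(-1)^2·(-1)^0 = +1.
v=13: a=13^1·(≡5), b=13^1·(≡8) mod 13; (5|13)=-1, (8|13)=-1; (−1)^{1·1·6}·(-1)^1·(-1)^1 = +1.
Ram(910, 195) = {5, 7}; no ℚ_5-point on the conic.

[5, 7]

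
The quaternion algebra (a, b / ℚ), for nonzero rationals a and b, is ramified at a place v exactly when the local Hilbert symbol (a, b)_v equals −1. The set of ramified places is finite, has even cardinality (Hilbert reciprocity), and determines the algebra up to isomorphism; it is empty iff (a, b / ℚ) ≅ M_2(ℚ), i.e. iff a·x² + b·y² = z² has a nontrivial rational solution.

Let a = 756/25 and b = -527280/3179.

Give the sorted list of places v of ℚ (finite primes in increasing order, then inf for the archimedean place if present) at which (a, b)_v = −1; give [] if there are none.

(a, b) ≡ (21, -2145) mod (ℚ^×)²; places V = {2, 3, 5, 7, 11, 13, 17, ∞}.
(a,b)_3: α=3, u≡1; β=1, v≡2 (mod 3); (1|3)=+1, (2|3)=-1; sign (−1)^1·+1^1·-1^3 = +1.
(a,b)_17: α=0, u≡1; β=-2, v≡7 (mod 17); (1|17)=+1, (7|17)=-1; sign (−1)^0·+1^-2·-1^0 = +1.
(a,b)_∞: sgn(21)=+, sgn(-2145)=−, so +1.
(a,b)_13: α=0, u≡11; β=3, v≡1 (mod 13); (11|13)=-1, (1|13)=+1; sign (−1)^0·-1^3·+1^0 = -1.
(a,b)_7: α=1, u≡6; β=0, v≡2 (mod 7); (6|7)=-1, (2|7)=+1; sign (−1)^0·-1^0·+1^1 = +1.
(a,b)_5: α=-2, u≡1; β=1, v≡1 (mod 5); (1|5)=+1, (1|5)=+1; sign (−1)^0·+1^1·+1^-2 = +1.
(a,b)_11: α=0, u≡10; β=-1, v≡9 (mod 11); (10|11)=-1, (9|11)=+1; sign (−1)^0·-1^-1·+1^0 = -1.
(a,b)_2: α=2, β=4; u≡5, v≡7 (mod 8); ε(u)ε(v)=0·1, αω(v)=2·0, βω(u)=4·1; sum ≡ 0  ⇒  +1.
|Ram(21, -2145)| = 2, even; anisotropic at {11, 13}.

[11, 13]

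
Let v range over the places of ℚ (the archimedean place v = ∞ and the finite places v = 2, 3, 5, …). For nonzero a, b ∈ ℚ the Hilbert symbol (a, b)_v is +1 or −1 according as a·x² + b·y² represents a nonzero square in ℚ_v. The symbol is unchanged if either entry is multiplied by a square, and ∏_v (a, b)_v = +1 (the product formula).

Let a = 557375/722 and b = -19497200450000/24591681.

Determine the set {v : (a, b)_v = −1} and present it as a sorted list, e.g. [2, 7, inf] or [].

Mod squares: a ≡ 910, b ≡ -5. Check v ∈ {∞, 2, 3, 5, 7, 13, 19, 29, 31}.
v=2: v_2(a)=-1, v_2(b)=4; units ≡ 7, 3 (mod 8); ε·ε+αω+βω = 1·1+-1·1+4·0 ≡ 0  ⇒  (a,b)_2 = +1.
v=29: a=29^0·(≡21), b=29^-2·(≡24) mod 29; (21|29)=-1, (24|29)=+1; (−1)^{0·-2·14}·(-1)^-2·(+1)^0 = +1.
v=7: a=7^3·(≡1), b=7^4·(≡1) mod 7; (1|7)=+1, (1|7)=+1; (−1)^{3·4·3}·(+1)^4·(+1)^3 = +1.
v=13: a=13^1·(≡2), b=13^2·(≡7) mod 13; (2|13)=-1, (7|13)=-1; (−1)^{1·2·6}·(-1)^2·(-1)^1 = -1.
v=19: a=19^-2·(≡5), b=19^-2·(≡10) mod 19; (5|19)=+1, (10|19)=-1; (−1)^{-2·-2·9}·(+1)^-2·(-1)^-2 = +1.
v=3: a=3^0·(≡1), b=3^-4·(≡1) mod 3; (1|3)=+1, (1|3)=+1; (−1)^{0·-4·1}·(+1)^-4·(+1)^0 = +1.
v=∞: 910 > 0 and -5 < 0  ⇒  (a,b)_∞ = +1.
v=5: a=5^3·(≡2), b=5^5·(≡1) mod 5; (2|5)=-1, (1|5)=+1; (−1)^{3·5·2}·(-1)^5·(+1)^3 = -1.
v=31: a=31^0·(≡27), b=31^2·(≡30) mod 31; (27|31)=-1, (30|31)=-1; (−1)^{0·2·15}·(-1)^2·(-1)^0 = +1.
Ram(910, -5) = {5, 13}; no ℚ_5-point on the conic.

[5, 13]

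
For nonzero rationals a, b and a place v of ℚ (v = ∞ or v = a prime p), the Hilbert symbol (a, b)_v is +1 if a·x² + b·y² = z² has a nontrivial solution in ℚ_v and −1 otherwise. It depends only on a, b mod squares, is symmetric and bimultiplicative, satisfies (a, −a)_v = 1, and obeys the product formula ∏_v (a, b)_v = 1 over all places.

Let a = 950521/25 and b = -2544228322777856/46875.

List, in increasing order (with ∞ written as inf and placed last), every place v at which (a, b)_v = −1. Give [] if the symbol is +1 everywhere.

[11, 13]

Mod squares: a ≡ 3289, b ≡ -33. Check v ∈ {∞, 2, 3, 5, 11, 13, 17, 23}.
v=23: a=23^1·(≡21), b=23^2·(≡1) mod 23; (21|23)=-1, (1|23)=+1; (−1)^{1·2·11}·(-1)^2·(+1)^1 = +1.
v=∞: 3289 > 0 and -33 < 0  ⇒  (a,b)_∞ = +1.
v=17: a=17^2·(≡1), b=17^4·(≡13) mod 17; (1|17)=+1, (13|17)=+1; (−1)^{2·4·8}·(+1)^4·(+1)^2 = +1.
v=11: a=11^1·(≡2), b=11^3·(≡6) mod 11; (2|11)=-1, (6|11)=-1; (−1)^{1·3·5}·(-1)^3·(-1)^1 = -1.
v=2: v_2(a)=0, v_2(b)=8; units ≡ 1, 7 (mod 8); ε·ε+αω+βω = 0·1+0·0+8·0 ≡ 0  ⇒  (a,b)_2 = +1.
v=13: a=13^1·(≡8), b=13^2·(≡6) mod 13; (8|13)=-1, (6|13)=-1; (−1)^{1·2·6}·(-1)^2·(-1)^1 = -1.
v=5: a=5^-2·(≡1), b=5^-6·(≡3) mod 5; (1|5)=+1, (3|5)=-1; (−1)^{-2·-6·2}·(+1)^-6·(-1)^-2 = +1.
v=3: a=3^0·(≡1), b=3^-1·(≡1) mod 3; (1|3)=+1, (1|3)=+1; (−1)^{0·-1·1}·(+1)^-1·(+1)^0 = +1.
(3289, -33 / ℚ) ramifies at {11, 13}: a division algebra.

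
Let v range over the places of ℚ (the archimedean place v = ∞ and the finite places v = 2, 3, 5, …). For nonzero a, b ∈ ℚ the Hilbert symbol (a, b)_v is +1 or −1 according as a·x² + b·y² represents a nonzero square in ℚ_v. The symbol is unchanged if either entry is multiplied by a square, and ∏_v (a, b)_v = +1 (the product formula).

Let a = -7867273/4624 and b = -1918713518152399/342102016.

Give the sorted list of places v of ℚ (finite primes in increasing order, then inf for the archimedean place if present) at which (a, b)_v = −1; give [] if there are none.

Mod squares: a ≡ -21793, b ≡ -31. Check v ∈ {∞, 2, 17, 19, 31, 37}.
v=37: a=37^1·(≡27), b=37^2·(≡19) mod 37; (27|37)=+1, (19|37)=-1; (−1)^{1·2·18}·(+1)^2·(-1)^1 = -1.
v=31: a=31^1·(≡9), b=31^3·(≡24) mod 31; (9|31)=+1, (24|31)=-1; (−1)^{1·3·15}·(+1)^3·(-1)^1 = +1.
v=19: a=19^3·(≡18), b=19^6·(≡4) mod 19; (18|19)=-1, (4|19)=+1; (−1)^{3·6·9}·(-1)^6·(+1)^3 = +1.
v=2: v_2(a)=-4, v_2(b)=-12; units ≡ 7, 1 (mod 8); ε·ε+αω+βω = 1·0+-4·0+-12·0 ≡ 0  ⇒  (a,b)_2 = +1.
v=∞: -21793 < 0 and -31 < 0  ⇒  (a,b)_∞ = -1.
v=17: a=17^-2·(≡13), b=17^-4·(≡3) mod 17; (13|17)=+1, (3|17)=-1; (−1)^{-2·-4·8}·(+1)^-4·(-1)^-2 = +1.
Ram(-21793, -31) = {37, ∞}; no ℚ_37-point on the conic.

[37, inf]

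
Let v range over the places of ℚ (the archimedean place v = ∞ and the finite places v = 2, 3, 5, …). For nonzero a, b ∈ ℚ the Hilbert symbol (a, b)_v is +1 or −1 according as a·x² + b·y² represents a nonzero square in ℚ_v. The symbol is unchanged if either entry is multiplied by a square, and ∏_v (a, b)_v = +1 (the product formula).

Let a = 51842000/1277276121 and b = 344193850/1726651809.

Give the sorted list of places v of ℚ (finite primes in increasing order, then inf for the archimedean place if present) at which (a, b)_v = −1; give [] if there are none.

(a, b) ≡ (5, 154) mod (ℚ^×)²; places V = {2, 3, 5, 7, 11, 13, 19, 23, ∞}.
(a,b)_23: α=2, u≡15; β=2, v≡4 (mod 23); (15|23)=-1, (4|23)=+1; sign (−1)^0·-1^2·+1^2 = +1.
(a,b)_13: α=0, u≡7; β=2, v≡8 (mod 13); (7|13)=-1, (8|13)=-1; sign (−1)^0·-1^2·-1^0 = +1.
(a,b)_3: α=-4, u≡2; β=-14, v≡1 (mod 3); (2|3)=-1, (1|3)=+1; sign (−1)^0·-1^-14·+1^-4 = +1.
(a,b)_7: α=2, u≡3; β=1, v≡2 (mod 7); (3|7)=-1, (2|7)=+1; sign (−1)^0·-1^1·+1^2 = -1.
(a,b)_11: α=-2, u≡9; β=1, v≡1 (mod 11); (9|11)=+1, (1|11)=+1; sign (−1)^0·+1^1·+1^-2 = +1.
(a,b)_2: α=4, β=1; u≡5, v≡5 (mod 8); ε(u)ε(v)=0·0, αω(v)=4·1, βω(u)=1·1; sum ≡ 1  ⇒  -1.
(a,b)_5: α=3, u≡1; β=2, v≡1 (mod 5); (1|5)=+1, (1|5)=+1; sign (−1)^0·+1^2·+1^3 = +1.
(a,b)_19: α=-4, u≡17; β=-2, v≡18 (mod 19); (17|19)=+1, (18|19)=-1; sign (−1)^0·+1^-2·-1^-4 = +1.
(a,b)_∞: sgn(5)=+, sgn(154)=+, so +1.
Ram(5, 154) = {2, 7}; no ℚ_2-point on the conic.

[2, 7]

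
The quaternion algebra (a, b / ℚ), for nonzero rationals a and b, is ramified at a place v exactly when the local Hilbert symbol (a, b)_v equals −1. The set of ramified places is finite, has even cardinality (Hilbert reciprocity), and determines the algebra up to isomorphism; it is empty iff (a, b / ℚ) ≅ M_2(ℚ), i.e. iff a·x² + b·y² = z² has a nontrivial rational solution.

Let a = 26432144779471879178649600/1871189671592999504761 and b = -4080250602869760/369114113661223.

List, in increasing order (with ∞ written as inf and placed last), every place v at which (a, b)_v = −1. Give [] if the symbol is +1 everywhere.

(a, b) ≡ (6, -595) mod (ℚ^×)²; places V = {2, 3, 5, 7, 11, 17, 23, 37, 53, ∞}.
(a,b)_5: α=2, u≡4; β=1, v≡1 (mod 5); (4|5)=+1, (1|5)=+1; sign (−1)^0·+1^1·+1^2 = +1.
(a,b)_37: α=-4, u≡5; β=-2, v≡3 (mod 37); (5|37)=-1, (3|37)=+1; sign (−1)^0·-1^-2·+1^-4 = +1.
(a,b)_23: α=-6, u≡16; β=-4, v≡9 (mod 23); (16|23)=+1, (9|23)=+1; sign (−1)^0·+1^-4·+1^-6 = +1.
(a,b)_11: α=4, u≡6; β=2, v≡10 (mod 11); (6|11)=-1, (10|11)=-1; sign (−1)^0·-1^2·-1^4 = +1.
(a,b)_3: α=27, u≡2; β=18, v≡2 (mod 3); (2|3)=-1, (2|3)=-1; sign (−1)^0·-1^18·-1^27 = -1.
(a,b)_53: α=-2, u≡29; β=-2, v≡20 (mod 53); (29|53)=+1, (20|53)=-1; sign (−1)^0·+1^-2·-1^-2 = +1.
(a,b)_2: α=15, β=10; u≡3, v≡5 (mod 8); ε(u)ε(v)=1·0, αω(v)=15·1, βω(u)=10·1; sum ≡ 1  ⇒  -1.
(a,b)_7: α=-4, u≡6; β=-3, v≡5 (mod 7); (6|7)=-1, (5|7)=-1; sign (−1)^0·-1^-3·-1^-4 = -1.
(a,b)_17: α=2, u≡12; β=1, v≡2 (mod 17); (12|17)=-1, (2|17)=+1; sign (−1)^0·-1^1·+1^2 = -1.
(a,b)_∞: sgn(6)=+, sgn(-595)=−, so +1.
|Ram(6, -595)| = 4, even; anisotropic at {2, 3, 7, 17}.

[2, 3, 7, 17]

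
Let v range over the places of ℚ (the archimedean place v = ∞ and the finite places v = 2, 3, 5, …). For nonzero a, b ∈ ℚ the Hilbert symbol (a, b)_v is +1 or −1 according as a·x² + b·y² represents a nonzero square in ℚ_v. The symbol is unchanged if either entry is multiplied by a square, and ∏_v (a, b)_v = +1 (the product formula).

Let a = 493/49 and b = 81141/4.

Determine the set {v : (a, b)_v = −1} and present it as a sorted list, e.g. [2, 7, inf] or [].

(a, b) ≡ (493, 81141) mod (ℚ^×)²; places V = {2, 3, 7, 17, 29, 37, 43, ∞}.
(a,b)_∞: sgn(493)=+, sgn(81141)=+, so +1.
(a,b)_29: α=1, u≡11; β=0, v≡7 (mod 29); (11|29)=-1, (7|29)=+1; sign (−1)^0·-1^0·+1^1 = +1.
(a,b)_37: α=0, u≡1; β=1, v≡21 (mod 37); (1|37)=+1, (21|37)=+1; sign (−1)^0·+1^1·+1^0 = +1.
(a,b)_2: α=0, β=-2; u≡5, v≡5 (mod 8); ε(u)ε(v)=0·0, αω(v)=0·1, βω(u)=-2·1; sum ≡ 0  ⇒  +1.
(a,b)_7: α=-2, u≡3; β=0, v≡1 (mod 7); (3|7)=-1, (1|7)=+1; sign (−1)^0·-1^0·+1^-2 = +1.
(a,b)_3: α=0, u≡1; β=1, v≡2 (mod 3); (1|3)=+1, (2|3)=-1; sign (−1)^0·+1^1·-1^0 = +1.
(a,b)_17: α=1, u≡11; β=1, v≡16 (mod 17); (11|17)=-1, (16|17)=+1; sign (−1)^0·-1^1·+1^1 = -1.
(a,b)_43: α=0, u≡32; β=1, v≡31 (mod 43); (32|43)=-1, (31|43)=+1; sign (−1)^0·-1^1·+1^0 = -1.
Ram(493, 81141) = {17, 43}; no ℚ_17-point on the conic.

[17, 43]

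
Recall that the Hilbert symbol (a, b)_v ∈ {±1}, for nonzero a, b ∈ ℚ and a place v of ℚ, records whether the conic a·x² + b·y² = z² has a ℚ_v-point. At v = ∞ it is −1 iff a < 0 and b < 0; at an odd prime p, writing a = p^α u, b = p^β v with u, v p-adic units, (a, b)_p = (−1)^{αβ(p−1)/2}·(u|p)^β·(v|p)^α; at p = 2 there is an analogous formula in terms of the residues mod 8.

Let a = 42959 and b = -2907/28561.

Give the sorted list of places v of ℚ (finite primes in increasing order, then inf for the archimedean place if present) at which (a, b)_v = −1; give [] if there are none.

[7, 17]

(a, b) ≡ (119, -323) mod (ℚ^×)²; places V = {2, 3, 7, 13, 17, 19, ∞}.
(a,b)_19: α=2, u≡5; β=1, v≡14 (mod 19); (5|19)=+1, (14|19)=-1; sign (−1)^0·+1^1·-1^2 = +1.
(a,b)_13: α=0, u≡7; β=-4, v≡5 (mod 13); (7|13)=-1, (5|13)=-1; sign (−1)^0·-1^-4·-1^0 = +1.
(a,b)_17: α=1, u≡11; β=1, v≡16 (mod 17); (11|17)=-1, (16|17)=+1; sign (−1)^0·-1^1·+1^1 = -1.
(a,b)_∞: sgn(119)=+, sgn(-323)=−, so +1.
(a,b)_2: α=0, β=0; u≡7, v≡5 (mod 8); ε(u)ε(v)=1·0, αω(v)=0·1, βω(u)=0·0; sum ≡ 0  ⇒  +1.
(a,b)_3: α=0, u≡2; β=2, v≡1 (mod 3); (2|3)=-1, (1|3)=+1; sign (−1)^0·-1^2·+1^0 = +1.
(a,b)_7: α=1, u≡5; β=0, v≡5 (mod 7); (5|7)=-1, (5|7)=-1; sign (−1)^0·-1^0·-1^1 = -1.
Ram(119, -323) = {7, 17}; no ℚ_7-point on the conic.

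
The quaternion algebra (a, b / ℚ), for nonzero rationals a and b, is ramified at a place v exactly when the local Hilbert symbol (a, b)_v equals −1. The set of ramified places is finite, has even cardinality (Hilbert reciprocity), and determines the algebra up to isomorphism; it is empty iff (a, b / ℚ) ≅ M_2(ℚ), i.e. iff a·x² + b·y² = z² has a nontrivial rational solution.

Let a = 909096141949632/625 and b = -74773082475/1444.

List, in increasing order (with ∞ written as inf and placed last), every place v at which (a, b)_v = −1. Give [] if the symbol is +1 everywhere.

[7, 17]

(a, b) ≡ (1547, -91) mod (ℚ^×)²; places V = {2, 3, 5, 7, 13, 17, 19, ∞}.
(a,b)_5: α=-4, u≡2; β=2, v≡4 (mod 5); (2|5)=-1, (4|5)=+1; sign (−1)^0·-1^2·+1^-4 = +1.
(a,b)_13: α=5, u≡2; β=3, v≡7 (mod 13); (2|13)=-1, (7|13)=-1; sign (−1)^0·-1^3·-1^5 = +1.
(a,b)_19: α=0, u≡18; β=-2, v≡17 (mod 19); (18|19)=-1, (17|19)=+1; sign (−1)^0·-1^-2·+1^0 = +1.
(a,b)_3: α=8, u≡2; β=4, v≡2 (mod 3); (2|3)=-1, (2|3)=-1; sign (−1)^0·-1^4·-1^8 = +1.
(a,b)_7: α=3, u≡4; β=5, v≡1 (mod 7); (4|7)=+1, (1|7)=+1; sign (−1)^1·+1^5·+1^3 = -1.
(a,b)_2: α=6, β=-2; u≡3, v≡5 (mod 8); ε(u)ε(v)=1·0, αω(v)=6·1, βω(u)=-2·1; sum ≡ 0  ⇒  +1.
(a,b)_17: α=1, u≡12; β=0, v≡3 (mod 17); (12|17)=-1, (3|17)=-1; sign (−1)^0·-1^0·-1^1 = -1.
(a,b)_∞: sgn(1547)=+, sgn(-91)=−, so +1.
Ram(1547, -91) = {7, 17}; no ℚ_7-point on the conic.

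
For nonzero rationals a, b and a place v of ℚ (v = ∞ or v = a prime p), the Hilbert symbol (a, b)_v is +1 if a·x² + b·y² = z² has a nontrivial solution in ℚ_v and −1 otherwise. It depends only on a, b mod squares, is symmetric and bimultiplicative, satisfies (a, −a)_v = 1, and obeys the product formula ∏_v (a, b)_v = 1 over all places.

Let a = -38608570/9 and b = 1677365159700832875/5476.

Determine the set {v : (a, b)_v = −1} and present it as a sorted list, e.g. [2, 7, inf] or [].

[5, 29]

(a, b) ≡ (-787930, 1235) mod (ℚ^×)²; places V = {2, 3, 5, 7, 11, 13, 19, 29, 37, ∞}.
(a,b)_∞: sgn(-787930)=−, sgn(1235)=+, so +1.
(a,b)_5: α=1, u≡4; β=3, v≡3 (mod 5); (4|5)=+1, (3|5)=-1; sign (−1)^0·+1^3·-1^1 = -1.
(a,b)_3: α=-2, u≡2; β=2, v≡2 (mod 3); (2|3)=-1, (2|3)=-1; sign (−1)^0·-1^2·-1^-2 = +1.
(a,b)_13: α=1, u≡10; β=3, v≡1 (mod 13); (10|13)=+1, (1|13)=+1; sign (−1)^0·+1^3·+1^1 = +1.
(a,b)_19: α=1, u≡17; β=3, v≡3 (mod 19); (17|19)=+1, (3|19)=-1; sign (−1)^1·+1^3·-1^1 = +1.
(a,b)_29: α=1, u≡26; β=2, v≡11 (mod 29); (26|29)=-1, (11|29)=-1; sign (−1)^0·-1^2·-1^1 = -1.
(a,b)_2: α=1, β=-2; u≡3, v≡3 (mod 8); ε(u)ε(v)=1·1, αω(v)=1·1, βω(u)=-2·1; sum ≡ 0  ⇒  +1.
(a,b)_7: α=2, u≡2; β=6, v≡6 (mod 7); (2|7)=+1, (6|7)=-1; sign (−1)^0·+1^6·-1^2 = +1.
(a,b)_37: α=0, u≡17; β=-2, v≡5 (mod 37); (17|37)=-1, (5|37)=-1; sign (−1)^0·-1^-2·-1^0 = +1.
(a,b)_11: α=1, u≡6; β=0, v≡1 (mod 11); (6|11)=-1, (1|11)=+1; sign (−1)^0·-1^0·+1^1 = +1.
Ram(-787930, 1235) = {5, 29}; no ℚ_5-point on the conic.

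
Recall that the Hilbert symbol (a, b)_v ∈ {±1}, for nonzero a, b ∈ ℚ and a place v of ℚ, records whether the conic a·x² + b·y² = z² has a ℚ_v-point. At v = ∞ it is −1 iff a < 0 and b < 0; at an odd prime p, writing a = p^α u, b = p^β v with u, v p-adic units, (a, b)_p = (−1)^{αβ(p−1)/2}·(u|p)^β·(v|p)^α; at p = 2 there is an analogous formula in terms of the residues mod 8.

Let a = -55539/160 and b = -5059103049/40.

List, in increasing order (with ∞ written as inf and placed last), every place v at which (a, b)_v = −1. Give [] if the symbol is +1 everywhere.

[2, 11, 17, inf]

Mod squares: a ≡ -510, b ≡ -5610. Check v ∈ {∞, 2, 3, 5, 7, 11, 13, 17}.
v=3: a=3^3·(≡1), b=3^3·(≡2) mod 3; (1|3)=+1, (2|3)=-1; (−1)^{3·3·1}·(+1)^3·(-1)^3 = +1.
v=17: a=17^1·(≡2), b=17^1·(≡6) mod 17; (2|17)=+1, (6|17)=-1; (−1)^{1·1·8}·(+1)^1·(-1)^1 = -1.
v=5: a=5^-1·(≡3), b=5^-1·(≡2) mod 5; (3|5)=-1, (2|5)=-1; (−1)^{-1·-1·2}·(-1)^-1·(-1)^-1 = +1.
v=∞: -510 < 0 and -5610 < 0  ⇒  (a,b)_∞ = -1.
v=11: a=11^2·(≡6), b=11^3·(≡7) mod 11; (6|11)=-1, (7|11)=-1; (−1)^{2·3·5}·(-1)^3·(-1)^2 = -1.
v=2: v_2(a)=-5, v_2(b)=-3; units ≡ 1, 3 (mod 8); ε·ε+αω+βω = 0·1+-5·1+-3·0 ≡ 1  ⇒  (a,b)_2 = -1.
v=13: a=13^0·(≡9), b=13^2·(≡8) mod 13; (9|13)=+1, (8|13)=-1; (−1)^{0·2·6}·(+1)^2·(-1)^0 = +1.
v=7: a=7^0·(≡1), b=7^2·(≡2) mod 7; (1|7)=+1, (2|7)=+1; (−1)^{0·2·3}·(+1)^2·(+1)^0 = +1.
|Ram(-510, -5610)| = 4, even; anisotropic at {2, 11, 17, ∞}.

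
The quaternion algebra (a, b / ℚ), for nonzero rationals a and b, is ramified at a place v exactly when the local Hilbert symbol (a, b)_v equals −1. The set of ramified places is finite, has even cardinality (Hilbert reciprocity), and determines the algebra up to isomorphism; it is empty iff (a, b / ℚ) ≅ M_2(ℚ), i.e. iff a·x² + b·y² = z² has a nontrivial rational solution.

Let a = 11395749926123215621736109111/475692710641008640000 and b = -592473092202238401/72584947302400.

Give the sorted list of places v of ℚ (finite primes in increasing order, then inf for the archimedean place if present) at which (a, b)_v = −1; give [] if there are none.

[2, 17, 31, 37]

Mod squares: a ≡ 6919, b ≡ -214489. Check v ∈ {∞, 2, 3, 5, 7, 11, 13, 17, 19, 23, 31, 37}.
v=5: a=5^-4·(≡4), b=5^-2·(≡4) mod 5; (4|5)=+1, (4|5)=+1; (−1)^{-4·-2·2}·(+1)^-2·(+1)^-4 = +1.
v=∞: 6919 > 0 and -214489 < 0  ⇒  (a,b)_∞ = +1.
v=17: a=17^1·(≡8), b=17^1·(≡11) mod 17; (8|17)=+1, (11|17)=-1; (−1)^{1·1·8}·(+1)^1·(-1)^1 = -1.
v=19: a=19^4·(≡18), b=19^0·(≡13) mod 19; (18|19)=-1, (13|19)=-1; (−1)^{4·0·9}·(-1)^0·(-1)^4 = +1.
v=13: a=13^-2·(≡1), b=13^-2·(≡5) mod 13; (1|13)=+1, (5|13)=-1; (−1)^{-2·-2·6}·(+1)^-2·(-1)^-2 = +1.
v=11: a=11^1·(≡8), b=11^1·(≡1) mod 11; (8|11)=-1, (1|11)=+1; (−1)^{1·1·5}·(-1)^1·(+1)^1 = +1.
v=23: a=23^4·(≡17), b=23^2·(≡2) mod 23; (17|23)=-1, (2|23)=+1; (−1)^{4·2·11}·(-1)^2·(+1)^4 = +1.
v=37: a=37^3·(≡8), b=37^3·(≡28) mod 37; (8|37)=-1, (28|37)=+1; (−1)^{3·3·18}·(-1)^3·(+1)^3 = -1.
v=7: a=7^2·(≡6), b=7^2·(≡3) mod 7; (6|7)=-1, (3|7)=-1; (−1)^{2·2·3}·(-1)^2·(-1)^2 = +1.
v=31: a=31^4·(≡15), b=31^3·(≡28) mod 31; (15|31)=-1, (28|31)=+1; (−1)^{4·3·15}·(-1)^3·(+1)^4 = -1.
v=3: a=3^6·(≡1), b=3^4·(≡2) mod 3; (1|3)=+1, (2|3)=-1; (−1)^{6·4·1}·(+1)^4·(-1)^6 = +1.
v=2: v_2(a)=-52, v_2(b)=-34; units ≡ 7, 7 (mod 8); ε·ε+αω+βω = 1·1+-52·0+-34·0 ≡ 1  ⇒  (a,b)_2 = -1.
|Ram(6919, -214489)| = 4, even; anisotropic at {2, 17, 31, 37}.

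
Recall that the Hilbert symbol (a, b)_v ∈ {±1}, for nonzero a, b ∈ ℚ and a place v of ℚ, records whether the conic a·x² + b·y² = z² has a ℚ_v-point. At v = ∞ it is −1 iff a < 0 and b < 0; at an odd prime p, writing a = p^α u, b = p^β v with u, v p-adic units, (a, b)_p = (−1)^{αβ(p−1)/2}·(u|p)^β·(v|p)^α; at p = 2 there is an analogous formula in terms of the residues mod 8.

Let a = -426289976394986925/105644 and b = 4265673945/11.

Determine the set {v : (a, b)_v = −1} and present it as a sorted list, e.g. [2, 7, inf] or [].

Mod squares: a ≡ -407, b ≡ 40755. Check v ∈ {∞, 2, 3, 5, 7, 11, 13, 19, 29, 37}.
v=∞: -407 < 0 and 40755 > 0  ⇒  (a,b)_∞ = +1.
v=7: a=7^-4·(≡5), b=7^0·(≡2) mod 7; (5|7)=-1, (2|7)=+1; (−1)^{-4·0·3}·(-1)^0·(+1)^-4 = +1.
v=29: a=29^2·(≡4), b=29^2·(≡12) mod 29; (4|29)=+1, (12|29)=-1; (−1)^{2·2·14}·(+1)^2·(-1)^2 = +1.
v=37: a=37^3·(≡11), b=37^2·(≡19) mod 37; (11|37)=+1, (19|37)=-1; (−1)^{3·2·18}·(+1)^2·(-1)^3 = -1.
v=13: a=13^2·(≡12), b=13^1·(≡5) mod 13; (12|13)=+1, (5|13)=-1; (−1)^{2·1·6}·(+1)^1·(-1)^2 = +1.
v=2: v_2(a)=-2, v_2(b)=0; units ≡ 1, 3 (mod 8); ε·ε+αω+βω = 0·1+-2·1+0·0 ≡ 0  ⇒  (a,b)_2 = +1.
v=11: a=11^-1·(≡10), b=11^-1·(≡5) mod 11; (10|11)=-1, (5|11)=+1; (−1)^{-1·-1·5}·(-1)^-1·(+1)^-1 = +1.
v=19: a=19^2·(≡5), b=19^1·(≡4) mod 19; (5|19)=+1, (4|19)=+1; (−1)^{2·1·9}·(+1)^1·(+1)^2 = +1.
v=5: a=5^2·(≡2), b=5^1·(≡4) mod 5; (2|5)=-1, (4|5)=+1; (−1)^{2·1·2}·(-1)^1·(+1)^2 = -1.
v=3: a=3^8·(≡1), b=3^1·(≡1) mod 3; (1|3)=+1, (1|3)=+1; (−1)^{8·1·1}·(+1)^1·(+1)^8 = +1.
(-407, 40755 / ℚ) ramifies at {5, 37}: a division algebra.

[5, 37]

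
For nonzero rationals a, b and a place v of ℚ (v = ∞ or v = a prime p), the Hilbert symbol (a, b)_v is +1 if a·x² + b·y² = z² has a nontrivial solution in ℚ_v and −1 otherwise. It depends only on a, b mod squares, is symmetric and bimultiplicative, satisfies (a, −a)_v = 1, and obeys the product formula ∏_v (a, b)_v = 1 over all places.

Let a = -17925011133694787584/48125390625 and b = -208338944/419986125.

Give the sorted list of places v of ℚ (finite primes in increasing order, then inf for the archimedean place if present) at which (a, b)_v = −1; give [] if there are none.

(a, b) ≡ (-19, -55) mod (ℚ^×)²; places V = {2, 3, 5, 7, 11, 13, 17, 19, 31, 47, ∞}.
(a,b)_3: α=-6, u≡2; β=-2, v≡2 (mod 3); (2|3)=-1, (2|3)=-1; sign (−1)^0·-1^-2·-1^-6 = +1.
(a,b)_31: α=2, u≡24; β=0, v≡25 (mod 31); (24|31)=-1, (25|31)=+1; sign (−1)^0·-1^0·+1^2 = +1.
(a,b)_2: α=14, β=16; u≡5, v≡1 (mod 8); ε(u)ε(v)=0·0, αω(v)=14·0, βω(u)=16·1; sum ≡ 0  ⇒  +1.
(a,b)_11: α=4, u≡4; β=1, v≡8 (mod 11); (4|11)=+1, (8|11)=-1; sign (−1)^0·+1^1·-1^4 = +1.
(a,b)_19: α=1, u≡18; β=0, v≡15 (mod 19); (18|19)=-1, (15|19)=-1; sign (−1)^0·-1^0·-1^1 = -1.
(a,b)_47: α=0, u≡12; β=-2, v≡40 (mod 47); (12|47)=+1, (40|47)=-1; sign (−1)^0·+1^-2·-1^0 = +1.
(a,b)_5: α=-8, u≡1; β=-3, v≡4 (mod 5); (1|5)=+1, (4|5)=+1; sign (−1)^0·+1^-3·+1^-8 = +1.
(a,b)_∞: sgn(-19)=−, sgn(-55)=−, so -1.
(a,b)_17: α=4, u≡16; β=2, v≡2 (mod 17); (16|17)=+1, (2|17)=+1; sign (−1)^0·+1^2·+1^4 = +1.
(a,b)_7: α=2, u≡1; β=0, v≡2 (mod 7); (1|7)=+1, (2|7)=+1; sign (−1)^0·+1^0·+1^2 = +1.
(a,b)_13: α=-2, u≡6; β=-2, v≡3 (mod 13); (6|13)=-1, (3|13)=+1; sign (−1)^0·-1^-2·+1^-2 = +1.
|Ram(-19, -55)| = 2, even; anisotropic at {19, ∞}.

[19, inf]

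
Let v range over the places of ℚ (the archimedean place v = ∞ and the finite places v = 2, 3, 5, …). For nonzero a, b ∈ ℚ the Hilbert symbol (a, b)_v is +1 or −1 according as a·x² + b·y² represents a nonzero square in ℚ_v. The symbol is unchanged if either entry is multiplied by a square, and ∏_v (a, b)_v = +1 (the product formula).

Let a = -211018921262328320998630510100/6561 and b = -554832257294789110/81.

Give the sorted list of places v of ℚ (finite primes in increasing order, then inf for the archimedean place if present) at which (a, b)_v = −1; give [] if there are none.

Mod squares: a ≡ -1458821, b ≡ -310. Check v ∈ {∞, 2, 3, 5, 7, 13, 17, 23, 29, 31, 41}.
v=41: a=41^3·(≡26), b=41^2·(≡10) mod 41; (26|41)=-1, (10|41)=+1; (−1)^{3·2·20}·(-1)^2·(+1)^3 = +1.
v=13: a=13^3·(≡3), b=13^2·(≡6) mod 13; (3|13)=+1, (6|13)=-1; (−1)^{3·2·6}·(+1)^2·(-1)^3 = -1.
v=5: a=5^2·(≡1), b=5^1·(≡3) mod 5; (1|5)=+1, (3|5)=-1; (−1)^{2·1·2}·(+1)^1·(-1)^2 = +1.
v=3: a=3^-8·(≡1), b=3^-4·(≡2) mod 3; (1|3)=+1, (2|3)=-1; (−1)^{-8·-4·1}·(+1)^-4·(-1)^-8 = +1.
v=2: v_2(a)=2, v_2(b)=1; units ≡ 3, 5 (mod 8); ε·ε+αω+βω = 1·0+2·1+1·1 ≡ 1  ⇒  (a,b)_2 = -1.
v=29: a=29^4·(≡16), b=29^2·(≡6) mod 29; (16|29)=+1, (6|29)=+1; (−1)^{4·2·14}·(+1)^2·(+1)^4 = +1.
v=31: a=31^2·(≡9), b=31^1·(≡17) mod 31; (9|31)=+1, (17|31)=-1; (−1)^{2·1·15}·(+1)^1·(-1)^2 = +1.
v=23: a=23^3·(≡7), b=23^2·(≡16) mod 23; (7|23)=-1, (16|23)=+1; (−1)^{3·2·11}·(-1)^2·(+1)^3 = +1.
v=17: a=17^3·(≡11), b=17^2·(≡4) mod 17; (11|17)=-1, (4|17)=+1; (−1)^{3·2·8}·(-1)^2·(+1)^3 = +1.
v=∞: -1458821 < 0 and -310 < 0  ⇒  (a,b)_∞ = -1.
v=7: a=7^3·(≡2), b=7^2·(≡3) mod 7; (2|7)=+1, (3|7)=-1; (−1)^{3·2·3}·(+1)^2·(-1)^3 = -1.
(-1458821, -310 / ℚ) ramifies at {2, 7, 13, ∞}: a division algebra.

[2, 7, 13, inf]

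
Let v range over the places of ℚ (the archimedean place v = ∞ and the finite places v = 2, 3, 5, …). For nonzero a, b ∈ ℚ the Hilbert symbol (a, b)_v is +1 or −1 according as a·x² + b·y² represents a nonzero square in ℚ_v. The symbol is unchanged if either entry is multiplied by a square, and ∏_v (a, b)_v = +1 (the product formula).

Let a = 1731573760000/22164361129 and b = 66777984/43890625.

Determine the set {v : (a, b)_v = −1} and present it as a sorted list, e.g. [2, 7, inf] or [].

[17, 29]

Mod squares: a ≡ 3451, b ≡ 14. Check v ∈ {∞, 2, 3, 5, 7, 13, 17, 29, 53}.
v=3: a=3^0·(≡1), b=3^2·(≡2) mod 3; (1|3)=+1, (2|3)=-1; (−1)^{0·2·1}·(+1)^2·(-1)^0 = +1.
v=13: a=13^0·(≡6), b=13^2·(≡12) mod 13; (6|13)=-1, (12|13)=+1; (−1)^{0·2·6}·(-1)^2·(+1)^0 = +1.
v=7: a=7^3·(≡3), b=7^3·(≡2) mod 7; (3|7)=-1, (2|7)=+1; (−1)^{3·3·3}·(-1)^3·(+1)^3 = +1.
v=29: a=29^1·(≡15), b=29^0·(≡11) mod 29; (15|29)=-1, (11|29)=-1; (−1)^{1·0·14}·(-1)^0·(-1)^1 = -1.
v=2: v_2(a)=14, v_2(b)=7; units ≡ 3, 7 (mod 8); ε·ε+αω+βω = 1·1+14·0+7·1 ≡ 0  ⇒  (a,b)_2 = +1.
v=5: a=5^4·(≡4), b=5^-6·(≡1) mod 5; (4|5)=+1, (1|5)=+1; (−1)^{4·-6·2}·(+1)^-6·(+1)^4 = +1.
v=17: a=17^1·(≡9), b=17^0·(≡10) mod 17; (9|17)=+1, (10|17)=-1; (−1)^{1·0·8}·(+1)^0·(-1)^1 = -1.
v=∞: 3451 > 0 and 14 > 0  ⇒  (a,b)_∞ = +1.
v=53: a=53^-6·(≡46), b=53^-2·(≡32) mod 53; (46|53)=+1, (32|53)=-1; (−1)^{-6·-2·26}·(+1)^-2·(-1)^-6 = +1.
(3451, 14 / ℚ) ramifies at {17, 29}: a division algebra.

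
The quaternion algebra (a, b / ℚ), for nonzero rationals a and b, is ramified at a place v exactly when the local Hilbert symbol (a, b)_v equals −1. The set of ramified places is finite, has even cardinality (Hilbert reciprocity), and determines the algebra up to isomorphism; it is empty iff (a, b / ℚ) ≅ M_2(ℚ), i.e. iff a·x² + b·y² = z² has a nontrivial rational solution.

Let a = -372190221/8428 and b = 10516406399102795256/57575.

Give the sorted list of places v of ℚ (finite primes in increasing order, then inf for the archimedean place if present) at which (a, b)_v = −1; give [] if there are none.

(a, b) ≡ (-129903, 12210882) mod (ℚ^×)²; places V = {2, 3, 5, 7, 13, 19, 43, 47, 53, ∞}.
(a,b)_5: α=0, u≡3; β=-2, v≡2 (mod 5); (3|5)=-1, (2|5)=-1; sign (−1)^0·-1^-2·-1^0 = +1.
(a,b)_53: α=1, u≡43; β=3, v≡20 (mod 53); (43|53)=+1, (20|53)=-1; sign (−1)^0·+1^3·-1^1 = -1.
(a,b)_19: α=1, u≡2; β=3, v≡18 (mod 19); (2|19)=-1, (18|19)=-1; sign (−1)^1·-1^3·-1^1 = -1.
(a,b)_∞: sgn(-129903)=−, sgn(12210882)=+, so +1.
(a,b)_13: α=2, u≡2; β=2, v≡5 (mod 13); (2|13)=-1, (5|13)=-1; sign (−1)^0·-1^2·-1^2 = +1.
(a,b)_3: α=7, u≡1; β=11, v≡2 (mod 3); (1|3)=+1, (2|3)=-1; sign (−1)^1·+1^11·-1^7 = +1.
(a,b)_7: α=-2, u≡6; β=-2, v≡5 (mod 7); (6|7)=-1, (5|7)=-1; sign (−1)^0·-1^-2·-1^-2 = +1.
(a,b)_43: α=-1, u≡8; β=1, v≡2 (mod 43); (8|43)=-1, (2|43)=-1; sign (−1)^1·-1^1·-1^-1 = -1.
(a,b)_2: α=-2, β=3; u≡1, v≡1 (mod 8); ε(u)ε(v)=0·0, αω(v)=-2·0, βω(u)=3·0; sum ≡ 0  ⇒  +1.
(a,b)_47: α=0, u≡38; β=-1, v≡7 (mod 47); (38|47)=-1, (7|47)=+1; sign (−1)^0·-1^-1·+1^0 = -1.
(-129903, 12210882 / ℚ) ramifies at {19, 43, 47, 53}: a division algebra.

[19, 43, 47, 53]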